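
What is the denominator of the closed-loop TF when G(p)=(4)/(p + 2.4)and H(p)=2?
Characteristic poly = G_den * H_den + G_num * H_num = (p + 2.4) + (8) = p + 10.4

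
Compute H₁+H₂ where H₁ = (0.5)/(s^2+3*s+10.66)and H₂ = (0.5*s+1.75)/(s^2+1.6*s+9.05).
Parallel: H = H₁ + H₂ = (n₁·d₂ + n₂·d₁)/(d₁·d₂).
n₁·d₂ = 0.5*s^2 + 0.8*s + 4.525. n₂·d₁ = 0.5*s^3 + 3.25*s^2 + 10.58*s + 18.655. Sum = 0.5*s^3 + 3.75*s^2 + 11.38*s + 23.18. d₁·d₂ = s^4 + 4.6*s^3 + 24.51*s^2 + 44.206*s + 96.473.
H(s) = (0.5*s^3 + 3.75*s^2 + 11.38*s + 23.18)/(s^4 + 4.6*s^3 + 24.51*s^2 + 44.206*s + 96.473)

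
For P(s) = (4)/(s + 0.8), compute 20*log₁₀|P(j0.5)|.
Substitute s = j*0.5: P(j0.5) = 3.59551 - 2.24719j.
|P(j0.5)| = sqrt(Re² + Im²) = 4.24.
20*log₁₀(4.24) = 12.55 dB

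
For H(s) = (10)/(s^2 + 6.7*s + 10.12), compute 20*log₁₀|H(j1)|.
Substitute s = j*1: H(j1) = 0.712142 - 0.523174j.
|H(j1)| = sqrt(Re² + Im²) = 0.8837.
20*log₁₀(0.8837) = -1.07 dB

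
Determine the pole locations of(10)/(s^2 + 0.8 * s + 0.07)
Set denominator = 0: s^2 + 0.8*s + 0.07 = (s + 0.1)(s + 0.7) = 0 → Poles: -0.1, -0.7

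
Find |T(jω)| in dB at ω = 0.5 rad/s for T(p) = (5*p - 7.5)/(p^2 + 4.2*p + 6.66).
Substitute p = j*0.5: T(j0.5) = -0.941248 + 0.698381j.
|T(j0.5)| = sqrt(Re² + Im²) = 1.172.
20*log₁₀(1.172) = 1.38 dB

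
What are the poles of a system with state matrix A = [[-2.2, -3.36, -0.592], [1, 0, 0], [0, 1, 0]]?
Eigenvalues solve det(λI - A) = 0.
Characteristic polynomial: λ^3 + 2.2*λ^2 + 3.36*λ + 0.592 = 0.
Factor: (λ + 0.2)(λ^2 + 2*λ + 2.96) = 0.
Roots: -0.2, -1 + 1.4j, -1 - 1.4j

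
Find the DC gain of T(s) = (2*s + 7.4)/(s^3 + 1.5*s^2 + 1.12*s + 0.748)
DC gain = T(0) = num(0)/den(0) = 7.4/0.748 = 9.893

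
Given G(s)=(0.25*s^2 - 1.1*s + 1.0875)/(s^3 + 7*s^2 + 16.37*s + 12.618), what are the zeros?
Set numerator = 0: 0.25*s^2 - 1.1*s + 1.0875 = 0.25*(s - 2.9)(s - 1.5) = 0 → Zeros: 1.5, 2.9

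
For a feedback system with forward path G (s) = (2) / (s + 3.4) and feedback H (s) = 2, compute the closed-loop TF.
Closed-loop T = G/(1+GH).
Numerator: G_num * H_den = 2.
Denominator: G_den * H_den + G_num * H_num = (s + 3.4) + (4) = s + 7.4.
T(s) = (2)/(s + 7.4)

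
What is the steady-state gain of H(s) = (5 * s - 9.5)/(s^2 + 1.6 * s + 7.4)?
DC gain = H(0) = num(0)/den(0) = -9.5/7.4 = -1.284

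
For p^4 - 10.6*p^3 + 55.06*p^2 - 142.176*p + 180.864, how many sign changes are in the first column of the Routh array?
Routh array:
p^4: [1, 55.06, 180.864]; p^3: [-10.6, -142.176]; p^2: [41.6472, 180.864]; p^1: [-96.1427]; p^0: [180.864]
First column: [1, -10.6, 41.6472, -96.1427, 180.864]. Sign changes = 4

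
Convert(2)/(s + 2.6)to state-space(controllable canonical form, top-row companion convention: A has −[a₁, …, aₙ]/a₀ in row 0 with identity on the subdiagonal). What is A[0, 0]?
Reachable canonical form for den = s + 2.6: top row of A = -[a₁,a₂,...,aₙ]/a₀, ones on the subdiagonal, zeros elsewhere.
A = [[-2.6]].
A[0,0] = -2.6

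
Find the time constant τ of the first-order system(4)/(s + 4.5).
First-order system: τ = -1/pole. Pole = -4.5. τ = -1/(-4.5) = 0.2222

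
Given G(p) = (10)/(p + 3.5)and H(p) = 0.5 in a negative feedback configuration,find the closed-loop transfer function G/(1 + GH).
Closed-loop T = G/(1+GH).
Numerator: G_num * H_den = 10.
Denominator: G_den * H_den + G_num * H_num = (p + 3.5) + (5) = p + 8.5.
T(p) = (10)/(p + 8.5)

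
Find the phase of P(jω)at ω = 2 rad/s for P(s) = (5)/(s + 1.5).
Substitute s = j*2: P(j2) = 1.2 - 1.6j.
∠P(j2) = atan2(Im, Re) = atan2(-1.6, 1.2) = -53.13°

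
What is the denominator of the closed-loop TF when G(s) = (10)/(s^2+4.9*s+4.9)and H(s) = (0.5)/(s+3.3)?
Characteristic poly = G_den * H_den + G_num * H_num = (s^3 + 8.2*s^2 + 21.07*s + 16.17) + (5) = s^3 + 8.2*s^2 + 21.07*s + 21.17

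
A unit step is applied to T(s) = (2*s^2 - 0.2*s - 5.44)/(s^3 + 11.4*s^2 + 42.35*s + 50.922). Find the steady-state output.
FVT: lim_{t→∞} y(t) = lim_{s→0} s*Y(s) where Y(s) = T(s)/s.
= lim_{s→0} T(s) = T(0) = num(0)/den(0) = -5.44/50.922 = -0.1068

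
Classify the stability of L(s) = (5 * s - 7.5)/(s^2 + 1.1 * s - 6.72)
Denominator: s^2 + 1.1*s - 6.72 = (s - 2.1)(s + 3.2). Poles: -3.2, 2.1. Unstable (1 pole(s) in RHP)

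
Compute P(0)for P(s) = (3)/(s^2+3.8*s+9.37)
DC gain = P(0) = num(0)/den(0) = 3/9.37 = 0.3202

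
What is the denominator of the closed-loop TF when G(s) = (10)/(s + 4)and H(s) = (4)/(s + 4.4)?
Characteristic poly = G_den * H_den + G_num * H_num = (s^2 + 8.4*s + 17.6) + (40) = s^2 + 8.4*s + 57.6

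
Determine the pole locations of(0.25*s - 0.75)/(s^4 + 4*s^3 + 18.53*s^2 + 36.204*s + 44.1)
Set denominator = 0: s^4 + 4*s^3 + 18.53*s^2 + 36.204*s + 44.1 = (s^2 + 1.2*s + 11.25)(s^2 + 2.8*s + 3.92) = 0 → Poles: -0.6 + 3.3j, -0.6 - 3.3j, -1.4 + 1.4j, -1.4 - 1.4j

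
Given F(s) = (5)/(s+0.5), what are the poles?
Set denominator = 0: s + 0.5 = 0 → Poles: -0.5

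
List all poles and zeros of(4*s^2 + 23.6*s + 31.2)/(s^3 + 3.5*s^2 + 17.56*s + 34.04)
Set denominator = 0: s^3 + 3.5*s^2 + 17.56*s + 34.04 = (s + 2.3)(s^2 + 1.2*s + 14.8) = 0 → Poles: -0.6 + 3.8j, -0.6 - 3.8j, -2.3
Set numerator = 0: 4*s^2 + 23.6*s + 31.2 = 4*(s + 2)(s + 3.9) = 0 → Zeros: -2, -3.9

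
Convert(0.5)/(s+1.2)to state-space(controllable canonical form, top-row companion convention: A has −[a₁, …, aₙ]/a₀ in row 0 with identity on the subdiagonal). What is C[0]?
Reachable canonical form: C = numerator coefficients (right-aligned, zero-padded to length n).
num = 0.5, C = [[0.5]].
C[0] = 0.5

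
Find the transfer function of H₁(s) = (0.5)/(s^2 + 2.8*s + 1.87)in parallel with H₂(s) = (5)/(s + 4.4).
Parallel: H = H₁ + H₂ = (n₁·d₂ + n₂·d₁)/(d₁·d₂).
n₁·d₂ = 0.5*s + 2.2. n₂·d₁ = 5*s^2 + 14*s + 9.35. Sum = 5*s^2 + 14.5*s + 11.55. d₁·d₂ = s^3 + 7.2*s^2 + 14.19*s + 8.228.
H(s) = (5*s^2 + 14.5*s + 11.55)/(s^3 + 7.2*s^2 + 14.19*s + 8.228)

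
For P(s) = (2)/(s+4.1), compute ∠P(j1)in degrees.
Substitute s = j*1: P(j1) = 0.460415 - 0.112296j.
∠P(j1) = atan2(Im, Re) = atan2(-0.112296, 0.460415) = -13.71°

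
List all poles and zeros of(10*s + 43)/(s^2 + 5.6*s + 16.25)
Set denominator = 0: s^2 + 5.6*s + 16.25 = 0 → Poles: -2.8 + 2.9j, -2.8 - 2.9j
Set numerator = 0: 10*s + 43 = 0 → Zeros: -4.3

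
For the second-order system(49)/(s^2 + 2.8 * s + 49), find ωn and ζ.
Standard form: ωn²/(s²+2ζωn·s+ωn²).
const=49=ωn² → ωn=7, s coeff=2.8=2ζωn → ζ=0.2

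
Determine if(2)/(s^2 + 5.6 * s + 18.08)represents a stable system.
Denominator: s^2 + 5.6*s + 18.08. Poles: -2.8 + 3.2j, -2.8 - 3.2j. All Re(p)<0: Yes (stable)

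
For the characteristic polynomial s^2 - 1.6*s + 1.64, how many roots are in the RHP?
Poles: 0.8 + 1j, 0.8 - 1j. RHP poles (Re>0): 2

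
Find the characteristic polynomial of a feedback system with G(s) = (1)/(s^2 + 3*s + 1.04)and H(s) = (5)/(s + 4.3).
Characteristic poly = G_den * H_den + G_num * H_num = (s^3 + 7.3*s^2 + 13.94*s + 4.472) + (5) = s^3 + 7.3*s^2 + 13.94*s + 9.472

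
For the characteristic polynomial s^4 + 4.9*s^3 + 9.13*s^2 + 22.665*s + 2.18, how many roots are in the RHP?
s^4 + 4.9*s^3 + 9.13*s^2 + 22.665*s + 2.18 = (s + 0.1)(s + 4)(s^2 + 0.8*s + 5.45). Poles: -0.1, -0.4 + 2.3j, -0.4 - 2.3j, -4. RHP poles (Re>0): 0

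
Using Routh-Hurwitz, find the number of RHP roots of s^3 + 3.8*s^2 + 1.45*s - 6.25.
Routh array:
s^3: [1, 1.45]; s^2: [3.8, -6.25]; s^1: [3.09474]; s^0: [-6.25]
First column: [1, 3.8, 3.09474, -6.25]. Sign changes = RHP roots = 1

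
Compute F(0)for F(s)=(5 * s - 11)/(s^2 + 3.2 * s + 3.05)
DC gain = F(0) = num(0)/den(0) = -11/3.05 = -3.607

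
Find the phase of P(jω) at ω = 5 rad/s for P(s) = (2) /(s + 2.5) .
Substitute s = j*5: P(j5) = 0.16 - 0.32j.
∠P(j5) = atan2(Im, Re) = atan2(-0.32, 0.16) = -63.43°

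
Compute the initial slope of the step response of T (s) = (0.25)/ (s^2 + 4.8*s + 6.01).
IVT: y'(0⁺) = lim_{s→∞} s²·Y(s) = lim_{s→∞} s·T(s).
deg(num) = 0, deg(den) = 2, relative degree = 2 ≥ 2, so s·T(s) → 0. Initial slope = 0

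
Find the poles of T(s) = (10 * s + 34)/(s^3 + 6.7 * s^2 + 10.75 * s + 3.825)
Set denominator = 0: s^3 + 6.7*s^2 + 10.75*s + 3.825 = (s + 1.7)(s + 0.5)(s + 4.5) = 0 → Poles: -0.5, -1.7, -4.5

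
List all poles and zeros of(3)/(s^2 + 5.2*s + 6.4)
Set denominator = 0: s^2 + 5.2*s + 6.4 = (s + 2)(s + 3.2) = 0 → Poles: -2, -3.2
Numerator is a nonzero constant (3) → Zeros: none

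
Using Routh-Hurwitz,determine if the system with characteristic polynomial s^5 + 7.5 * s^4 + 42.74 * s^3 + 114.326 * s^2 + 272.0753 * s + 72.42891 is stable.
Routh array:
s^5: [1, 42.74, 272.0753]; s^4: [7.5, 114.326, 72.42891]; s^3: [27.4965, 262.418]; s^2: [42.7484, 72.42891]; s^1: [215.831]; s^0: [72.42891]
First column: [1, 7.5, 27.4965, 42.7484, 215.831, 72.42891]. Sign changes = 0.
Yes, stable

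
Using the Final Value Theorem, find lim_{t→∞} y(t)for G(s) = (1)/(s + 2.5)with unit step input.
FVT: lim_{t→∞} y(t) = lim_{s→0} s*Y(s) where Y(s) = G(s)/s.
= lim_{s→0} G(s) = G(0) = num(0)/den(0) = 1/2.5 = 0.4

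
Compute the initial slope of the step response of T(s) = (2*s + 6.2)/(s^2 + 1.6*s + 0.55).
IVT: y'(0⁺) = lim_{s→∞} s²·Y(s) = lim_{s→∞} s·T(s).
deg(num) = 1, deg(den) = 2, relative degree = 1, so s·T(s) → (leading num)/(leading den) = 2/1 = 2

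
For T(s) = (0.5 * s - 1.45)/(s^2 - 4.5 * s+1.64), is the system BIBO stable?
Denominator: s^2 - 4.5*s + 1.64 = (s - 4.1)(s - 0.4). Poles: 0.4, 4.1. All Re(p)<0: No (unstable)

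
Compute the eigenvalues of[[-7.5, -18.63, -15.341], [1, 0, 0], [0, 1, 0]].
Eigenvalues solve det(λI - A) = 0.
Characteristic polynomial: λ^3 + 7.5*λ^2 + 18.63*λ + 15.341 = 0.
Factor: (λ + 2.9)(λ + 2.3)(λ + 2.3) = 0.
Roots: -2.3, -2.3, -2.9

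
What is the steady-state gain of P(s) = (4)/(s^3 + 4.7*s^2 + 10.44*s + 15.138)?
DC gain = P(0) = num(0)/den(0) = 4/15.138 = 0.2642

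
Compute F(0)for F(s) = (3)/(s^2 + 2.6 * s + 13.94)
DC gain = F(0) = num(0)/den(0) = 3/13.94 = 0.2152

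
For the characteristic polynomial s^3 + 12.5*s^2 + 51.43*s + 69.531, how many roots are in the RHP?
s^3 + 12.5*s^2 + 51.43*s + 69.531 = (s + 3.3)(s + 4.9)(s + 4.3). Poles: -3.3, -4.3, -4.9. RHP poles (Re>0): 0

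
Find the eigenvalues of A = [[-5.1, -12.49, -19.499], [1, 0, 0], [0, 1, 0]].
Eigenvalues solve det(λI - A) = 0.
Characteristic polynomial: λ^3 + 5.1*λ^2 + 12.49*λ + 19.499 = 0.
Factor: (λ + 3.1)(λ^2 + 2*λ + 6.29) = 0.
Roots: -1 + 2.3j, -1 - 2.3j, -3.1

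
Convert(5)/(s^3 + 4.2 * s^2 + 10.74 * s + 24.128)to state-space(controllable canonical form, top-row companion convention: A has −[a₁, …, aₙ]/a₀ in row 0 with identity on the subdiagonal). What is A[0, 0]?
Reachable canonical form for den = s^3 + 4.2*s^2 + 10.74*s + 24.128: top row of A = -[a₁,a₂,...,aₙ]/a₀, ones on the subdiagonal, zeros elsewhere.
A = [[-4.2, -10.74, -24.128], [1, 0, 0], [0, 1, 0]].
A[0,0] = -4.2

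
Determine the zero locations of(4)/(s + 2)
Numerator is a nonzero constant (4) → Zeros: none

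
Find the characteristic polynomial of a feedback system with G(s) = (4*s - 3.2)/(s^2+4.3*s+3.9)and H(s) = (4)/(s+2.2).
Characteristic poly = G_den * H_den + G_num * H_num = (s^3 + 6.5*s^2 + 13.36*s + 8.58) + (16*s - 12.8) = s^3 + 6.5*s^2 + 29.36*s - 4.22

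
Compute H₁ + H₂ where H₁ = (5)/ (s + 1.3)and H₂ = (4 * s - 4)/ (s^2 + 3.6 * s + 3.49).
Parallel: H = H₁ + H₂ = (n₁·d₂ + n₂·d₁)/(d₁·d₂).
n₁·d₂ = 5*s^2 + 18*s + 17.45. n₂·d₁ = 4*s^2 + 1.2*s - 5.2. Sum = 9*s^2 + 19.2*s + 12.25. d₁·d₂ = s^3 + 4.9*s^2 + 8.17*s + 4.537.
H(s) = (9*s^2 + 19.2*s + 12.25)/(s^3 + 4.9*s^2 + 8.17*s + 4.537)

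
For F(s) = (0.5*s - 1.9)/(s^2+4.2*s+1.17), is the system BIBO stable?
Denominator: s^2 + 4.2*s + 1.17 = (s + 3.9)(s + 0.3). Poles: -0.3, -3.9. All Re(p)<0: Yes (stable)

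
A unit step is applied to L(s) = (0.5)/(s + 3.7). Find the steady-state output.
FVT: lim_{t→∞} y(t) = lim_{s→0} s*Y(s) where Y(s) = L(s)/s.
= lim_{s→0} L(s) = L(0) = num(0)/den(0) = 0.5/3.7 = 0.1351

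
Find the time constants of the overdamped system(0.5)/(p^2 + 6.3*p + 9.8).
Overdamped: real poles at -2.8, -3.5. τ = -1/pole → τ₁ = 0.3571, τ₂ = 0.2857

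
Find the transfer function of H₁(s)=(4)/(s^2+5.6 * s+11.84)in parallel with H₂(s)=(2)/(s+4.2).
Parallel: H = H₁ + H₂ = (n₁·d₂ + n₂·d₁)/(d₁·d₂).
n₁·d₂ = 4*s + 16.8. n₂·d₁ = 2*s^2 + 11.2*s + 23.68. Sum = 2*s^2 + 15.2*s + 40.48. d₁·d₂ = s^3 + 9.8*s^2 + 35.36*s + 49.728.
H(s) = (2*s^2 + 15.2*s + 40.48)/(s^3 + 9.8*s^2 + 35.36*s + 49.728)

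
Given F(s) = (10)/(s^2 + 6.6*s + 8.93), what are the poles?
Set denominator = 0: s^2 + 6.6*s + 8.93 = (s + 4.7)(s + 1.9) = 0 → Poles: -1.9, -4.7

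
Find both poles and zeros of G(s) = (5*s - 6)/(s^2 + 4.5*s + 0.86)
Set denominator = 0: s^2 + 4.5*s + 0.86 = (s + 0.2)(s + 4.3) = 0 → Poles: -0.2, -4.3
Set numerator = 0: 5*s - 6 = 0 → Zeros: 1.2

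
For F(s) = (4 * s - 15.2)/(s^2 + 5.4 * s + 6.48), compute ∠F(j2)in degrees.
Substitute s = j*2: F(j2) = 0.396643 + 1.49849j.
∠F(j2) = atan2(Im, Re) = atan2(1.49849, 0.396643) = 75.17°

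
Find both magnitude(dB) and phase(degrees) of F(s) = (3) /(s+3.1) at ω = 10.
Substitute s = j*10: F(j10) = 0.0848463 - 0.273698j.
|F| = 20*log₁₀(sqrt(Re²+Im²)) = -10.86 dB.
∠F = atan2(Im, Re) = -72.78°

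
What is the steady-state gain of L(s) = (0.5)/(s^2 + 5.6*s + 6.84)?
DC gain = L(0) = num(0)/den(0) = 0.5/6.84 = 0.0731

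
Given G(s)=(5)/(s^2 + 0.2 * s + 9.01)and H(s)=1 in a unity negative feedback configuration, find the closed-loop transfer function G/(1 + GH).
Closed-loop T = G/(1+GH).
Numerator: G_num * H_den = 5.
Denominator: G_den * H_den + G_num * H_num = (s^2 + 0.2*s + 9.01) + (5) = s^2 + 0.2*s + 14.01.
T(s) = (5)/(s^2 + 0.2*s + 14.01)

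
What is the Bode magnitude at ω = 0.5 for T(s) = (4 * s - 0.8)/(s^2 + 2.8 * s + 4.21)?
Substitute s = j*0.5: T(j0.5) = -0.0208598 + 0.512425j.
|T(j0.5)| = sqrt(Re² + Im²) = 0.5128.
20*log₁₀(0.5128) = -5.80 dB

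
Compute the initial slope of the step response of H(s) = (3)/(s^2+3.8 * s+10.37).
IVT: y'(0⁺) = lim_{s→∞} s²·Y(s) = lim_{s→∞} s·H(s).
deg(num) = 0, deg(den) = 2, relative degree = 2 ≥ 2, so s·H(s) → 0. Initial slope = 0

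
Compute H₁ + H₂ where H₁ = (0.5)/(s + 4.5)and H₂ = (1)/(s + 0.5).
Parallel: H = H₁ + H₂ = (n₁·d₂ + n₂·d₁)/(d₁·d₂).
n₁·d₂ = 0.5*s + 0.25. n₂·d₁ = s + 4.5. Sum = 1.5*s + 4.75. d₁·d₂ = s^2 + 5*s + 2.25.
H(s) = (1.5*s + 4.75)/(s^2 + 5*s + 2.25)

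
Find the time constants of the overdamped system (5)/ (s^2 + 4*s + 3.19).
Overdamped: real poles at -1.1, -2.9. τ = -1/pole → τ₁ = 0.9091, τ₂ = 0.3448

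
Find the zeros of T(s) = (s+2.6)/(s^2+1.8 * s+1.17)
Set numerator = 0: s + 2.6 = 0 → Zeros: -2.6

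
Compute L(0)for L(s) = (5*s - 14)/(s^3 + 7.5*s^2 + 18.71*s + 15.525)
DC gain = L(0) = num(0)/den(0) = -14/15.525 = -0.9018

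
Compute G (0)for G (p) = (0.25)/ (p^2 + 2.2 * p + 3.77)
DC gain = G(0) = num(0)/den(0) = 0.25/3.77 = 0.06631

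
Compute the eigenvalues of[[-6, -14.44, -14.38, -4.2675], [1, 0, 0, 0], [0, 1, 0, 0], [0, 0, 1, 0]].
Eigenvalues solve det(λI - A) = 0.
Characteristic polynomial: λ^4 + 6*λ^3 + 14.44*λ^2 + 14.38*λ + 4.2675 = 0.
Factor: (λ + 0.5)(λ + 1.5)(λ^2 + 4*λ + 5.69) = 0.
Roots: -0.5, -1.5, -2 + 1.3j, -2 - 1.3j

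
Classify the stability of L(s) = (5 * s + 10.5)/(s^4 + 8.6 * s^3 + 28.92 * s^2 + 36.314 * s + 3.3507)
Denominator: s^4 + 8.6*s^3 + 28.92*s^2 + 36.314*s + 3.3507 = (s + 2.7)(s + 0.1)(s^2 + 5.8*s + 12.41). Poles: -0.1, -2.7, -2.9 + 2j, -2.9 - 2j. Stable (all poles in LHP)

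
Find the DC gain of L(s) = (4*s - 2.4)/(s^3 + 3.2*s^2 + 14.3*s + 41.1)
DC gain = L(0) = num(0)/den(0) = -2.4/41.1 = -0.05839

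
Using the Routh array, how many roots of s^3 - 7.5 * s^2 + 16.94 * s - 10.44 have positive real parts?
Routh array:
s^3: [1, 16.94]; s^2: [-7.5, -10.44]; s^1: [15.548]; s^0: [-10.44]
First column: [1, -7.5, 15.548, -10.44]. Sign changes = RHP roots = 3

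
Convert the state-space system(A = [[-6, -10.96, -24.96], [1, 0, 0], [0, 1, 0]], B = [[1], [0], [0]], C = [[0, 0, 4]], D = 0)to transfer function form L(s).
L(s) = C(sI - A)⁻¹B + D.
Characteristic polynomial det(sI - A) = s^3 + 6*s^2 + 10.96*s + 24.96.
Numerator from C·adj(sI-A)·B + D·det(sI-A) = 4.
L(s) = (4)/(s^3 + 6*s^2 + 10.96*s + 24.96)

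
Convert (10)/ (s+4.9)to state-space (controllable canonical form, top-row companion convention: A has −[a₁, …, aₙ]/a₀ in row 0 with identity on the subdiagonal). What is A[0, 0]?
Reachable canonical form for den = s + 4.9: top row of A = -[a₁,a₂,...,aₙ]/a₀, ones on the subdiagonal, zeros elsewhere.
A = [[-4.9]].
A[0,0] = -4.9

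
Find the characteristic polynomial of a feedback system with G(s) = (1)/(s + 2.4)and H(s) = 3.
Characteristic poly = G_den * H_den + G_num * H_num = (s + 2.4) + (3) = s + 5.4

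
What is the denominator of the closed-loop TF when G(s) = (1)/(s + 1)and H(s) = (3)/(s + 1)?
Characteristic poly = G_den * H_den + G_num * H_num = (s^2 + 2*s + 1) + (3) = s^2 + 2*s + 4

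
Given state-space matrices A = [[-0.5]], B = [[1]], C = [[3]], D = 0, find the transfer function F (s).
F(s) = C(sI - A)⁻¹B + D.
Characteristic polynomial det(sI - A) = s + 0.5.
Numerator from C·adj(sI-A)·B + D·det(sI-A) = 3.
F(s) = (3)/(s + 0.5)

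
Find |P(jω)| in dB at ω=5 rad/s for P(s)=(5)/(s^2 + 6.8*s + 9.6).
Substitute s = j*5: P(j5) = -0.05527 - 0.122025j.
|P(j5)| = sqrt(Re² + Im²) = 0.134.
20*log₁₀(0.134) = -17.46 dB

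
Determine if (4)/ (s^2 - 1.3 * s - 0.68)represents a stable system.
Denominator: s^2 - 1.3*s - 0.68 = (s - 1.7)(s + 0.4). Poles: -0.4, 1.7. All Re(p)<0: No (unstable)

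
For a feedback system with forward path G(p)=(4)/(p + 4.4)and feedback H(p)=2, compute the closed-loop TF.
Closed-loop T = G/(1+GH).
Numerator: G_num * H_den = 4.
Denominator: G_den * H_den + G_num * H_num = (p + 4.4) + (8) = p + 12.4.
T(p) = (4)/(p + 12.4)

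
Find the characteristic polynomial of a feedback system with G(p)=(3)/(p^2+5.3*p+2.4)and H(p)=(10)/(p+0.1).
Characteristic poly = G_den * H_den + G_num * H_num = (p^3 + 5.4*p^2 + 2.93*p + 0.24) + (30) = p^3 + 5.4*p^2 + 2.93*p + 30.24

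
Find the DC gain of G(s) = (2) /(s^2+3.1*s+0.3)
DC gain = G(0) = num(0)/den(0) = 2/0.3 = 6.667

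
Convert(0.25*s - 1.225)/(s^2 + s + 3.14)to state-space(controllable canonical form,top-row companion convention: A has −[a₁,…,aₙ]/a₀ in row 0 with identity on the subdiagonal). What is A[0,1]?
Reachable canonical form for den = s^2 + s + 3.14: top row of A = -[a₁,a₂,...,aₙ]/a₀, ones on the subdiagonal, zeros elsewhere.
A = [[-1, -3.14], [1, 0]].
A[0,1] = -3.14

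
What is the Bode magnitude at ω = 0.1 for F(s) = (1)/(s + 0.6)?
Substitute s = j*0.1: F(j0.1) = 1.62162 - 0.27027j.
|F(j0.1)| = sqrt(Re² + Im²) = 1.644.
20*log₁₀(1.644) = 4.32 dB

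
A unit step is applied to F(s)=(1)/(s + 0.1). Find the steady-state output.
FVT: lim_{t→∞} y(t) = lim_{s→0} s*Y(s) where Y(s) = F(s)/s.
= lim_{s→0} F(s) = F(0) = num(0)/den(0) = 1/0.1 = 10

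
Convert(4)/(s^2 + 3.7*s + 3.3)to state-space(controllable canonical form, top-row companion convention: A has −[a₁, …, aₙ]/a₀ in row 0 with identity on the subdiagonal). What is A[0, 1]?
Reachable canonical form for den = s^2 + 3.7*s + 3.3: top row of A = -[a₁,a₂,...,aₙ]/a₀, ones on the subdiagonal, zeros elsewhere.
A = [[-3.7, -3.3], [1, 0]].
A[0,1] = -3.3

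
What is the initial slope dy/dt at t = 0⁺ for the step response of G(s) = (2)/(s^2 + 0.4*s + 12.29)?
IVT: y'(0⁺) = lim_{s→∞} s²·Y(s) = lim_{s→∞} s·G(s).
deg(num) = 0, deg(den) = 2, relative degree = 2 ≥ 2, so s·G(s) → 0. Initial slope = 0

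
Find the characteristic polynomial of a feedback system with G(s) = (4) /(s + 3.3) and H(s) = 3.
Characteristic poly = G_den * H_den + G_num * H_num = (s + 3.3) + (12) = s + 15.3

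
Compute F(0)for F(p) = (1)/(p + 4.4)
DC gain = F(0) = num(0)/den(0) = 1/4.4 = 0.2273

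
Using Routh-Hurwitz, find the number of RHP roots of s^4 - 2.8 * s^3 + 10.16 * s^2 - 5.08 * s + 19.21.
Routh array:
s^4: [1, 10.16, 19.21]; s^3: [-2.8, -5.08]; s^2: [8.34571, 19.21]; s^1: [1.36498]; s^0: [19.21]
First column: [1, -2.8, 8.34571, 1.36498, 19.21]. Sign changes = RHP roots = 2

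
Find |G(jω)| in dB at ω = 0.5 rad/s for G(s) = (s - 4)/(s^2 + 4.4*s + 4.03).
Substitute s = j*0.5: G(j0.5) = -0.732942 + 0.558855j.
|G(j0.5)| = sqrt(Re² + Im²) = 0.9217.
20*log₁₀(0.9217) = -0.71 dB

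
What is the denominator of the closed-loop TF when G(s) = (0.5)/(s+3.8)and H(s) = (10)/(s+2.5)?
Characteristic poly = G_den * H_den + G_num * H_num = (s^2 + 6.3*s + 9.5) + (5) = s^2 + 6.3*s + 14.5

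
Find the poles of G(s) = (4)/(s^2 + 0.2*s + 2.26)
Set denominator = 0: s^2 + 0.2*s + 2.26 = 0 → Poles: -0.1 + 1.5j, -0.1 - 1.5j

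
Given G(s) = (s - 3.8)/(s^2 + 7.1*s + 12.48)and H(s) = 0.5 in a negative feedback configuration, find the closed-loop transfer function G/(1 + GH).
Closed-loop T = G/(1+GH).
Numerator: G_num * H_den = s - 3.8.
Denominator: G_den * H_den + G_num * H_num = (s^2 + 7.1*s + 12.48) + (0.5*s - 1.9) = s^2 + 7.6*s + 10.58.
T(s) = (s - 3.8)/(s^2 + 7.6*s + 10.58)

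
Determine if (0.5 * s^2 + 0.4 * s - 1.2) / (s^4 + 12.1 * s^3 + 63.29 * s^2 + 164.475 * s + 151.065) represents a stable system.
Denominator: s^4 + 12.1*s^3 + 63.29*s^2 + 164.475*s + 151.065 = (s + 4.5)(s + 1.8)(s^2 + 5.8*s + 18.65). Poles: -1.8, -2.9 + 3.2j, -2.9 - 3.2j, -4.5. All Re(p)<0: Yes (stable)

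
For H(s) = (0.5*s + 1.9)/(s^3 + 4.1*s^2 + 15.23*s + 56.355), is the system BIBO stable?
Denominator: s^3 + 4.1*s^2 + 15.23*s + 56.355 = (s + 3.9)(s^2 + 0.2*s + 14.45). Poles: -0.1 + 3.8j, -0.1 - 3.8j, -3.9. All Re(p)<0: Yes (stable)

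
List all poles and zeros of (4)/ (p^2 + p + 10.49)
Set denominator = 0: p^2 + p + 10.49 = 0 → Poles: -0.5 + 3.2j, -0.5 - 3.2j
Numerator is a nonzero constant (4) → Zeros: none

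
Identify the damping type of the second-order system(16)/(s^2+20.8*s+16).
Standard form: ωn²/(s²+2ζωn·s+ωn²) gives ωn=4, ζ=2.6.
Overdamped (ζ = 2.6 > 1)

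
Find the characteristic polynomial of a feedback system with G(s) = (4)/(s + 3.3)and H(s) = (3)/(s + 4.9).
Characteristic poly = G_den * H_den + G_num * H_num = (s^2 + 8.2*s + 16.17) + (12) = s^2 + 8.2*s + 28.17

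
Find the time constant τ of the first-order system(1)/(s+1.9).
First-order system: τ = -1/pole. Pole = -1.9. τ = -1/(-1.9) = 0.5263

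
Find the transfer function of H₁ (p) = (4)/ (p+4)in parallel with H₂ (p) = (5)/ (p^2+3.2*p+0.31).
Parallel: H = H₁ + H₂ = (n₁·d₂ + n₂·d₁)/(d₁·d₂).
n₁·d₂ = 4*p^2 + 12.8*p + 1.24. n₂·d₁ = 5*p + 20. Sum = 4*p^2 + 17.8*p + 21.24. d₁·d₂ = p^3 + 7.2*p^2 + 13.11*p + 1.24.
H(p) = (4*p^2 + 17.8*p + 21.24)/(p^3 + 7.2*p^2 + 13.11*p + 1.24)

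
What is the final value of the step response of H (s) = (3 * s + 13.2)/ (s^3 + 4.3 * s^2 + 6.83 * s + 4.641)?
FVT: lim_{t→∞} y(t) = lim_{s→0} s*Y(s) where Y(s) = H(s)/s.
= lim_{s→0} H(s) = H(0) = num(0)/den(0) = 13.2/4.641 = 2.844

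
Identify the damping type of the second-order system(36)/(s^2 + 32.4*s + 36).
Standard form: ωn²/(s²+2ζωn·s+ωn²) gives ωn=6, ζ=2.7.
Overdamped (ζ = 2.7 > 1)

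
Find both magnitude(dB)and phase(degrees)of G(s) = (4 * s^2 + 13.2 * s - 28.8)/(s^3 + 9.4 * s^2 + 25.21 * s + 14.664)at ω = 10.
Substitute s = j*10: G(j10) = 0.210555 - 0.312831j.
|G| = 20*log₁₀(sqrt(Re²+Im²)) = -8.47 dB.
∠G = atan2(Im, Re) = -56.06°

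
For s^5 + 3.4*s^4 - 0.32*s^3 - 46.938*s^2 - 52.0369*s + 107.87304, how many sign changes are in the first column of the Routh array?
Routh array:
s^5: [1, -0.32, -52.0369]; s^4: [3.4, -46.938, 107.87304]; s^3: [13.4853, -83.7643]; s^2: [-25.8188, 107.87304]; s^1: [-27.4216]; s^0: [107.87304]
First column: [1, 3.4, 13.4853, -25.8188, -27.4216, 107.87304]. Sign changes = 2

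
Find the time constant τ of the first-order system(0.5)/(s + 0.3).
First-order system: τ = -1/pole. Pole = -0.3. τ = -1/(-0.3) = 3.333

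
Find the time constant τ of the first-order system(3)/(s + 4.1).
First-order system: τ = -1/pole. Pole = -4.1. τ = -1/(-4.1) = 0.2439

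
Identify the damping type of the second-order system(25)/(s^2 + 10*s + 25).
Standard form: ωn²/(s²+2ζωn·s+ωn²) gives ωn=5, ζ=1.
Critically damped (ζ = 1)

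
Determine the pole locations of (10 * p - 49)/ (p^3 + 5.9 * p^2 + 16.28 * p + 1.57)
Set denominator = 0: p^3 + 5.9*p^2 + 16.28*p + 1.57 = (p + 0.1)(p^2 + 5.8*p + 15.7) = 0 → Poles: -0.1, -2.9 + 2.7j, -2.9 - 2.7j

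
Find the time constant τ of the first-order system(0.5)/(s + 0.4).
First-order system: τ = -1/pole. Pole = -0.4. τ = -1/(-0.4) = 2.5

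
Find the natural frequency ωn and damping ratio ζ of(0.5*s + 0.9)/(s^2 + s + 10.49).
Underdamped: complex pole -0.5 + 3.2j. ωn = |pole| = 3.239, ζ = -Re(pole)/ωn = 0.1544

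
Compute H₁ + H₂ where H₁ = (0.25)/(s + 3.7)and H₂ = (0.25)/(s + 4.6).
Parallel: H = H₁ + H₂ = (n₁·d₂ + n₂·d₁)/(d₁·d₂).
n₁·d₂ = 0.25*s + 1.15. n₂·d₁ = 0.25*s + 0.925. Sum = 0.5*s + 2.075. d₁·d₂ = s^2 + 8.3*s + 17.02.
H(s) = (0.5*s + 2.075)/(s^2 + 8.3*s + 17.02)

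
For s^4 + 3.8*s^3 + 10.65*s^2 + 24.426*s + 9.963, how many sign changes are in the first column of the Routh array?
Routh array:
s^4: [1, 10.65, 9.963]; s^3: [3.8, 24.426]; s^2: [4.22211, 9.963]; s^1: [15.4591]; s^0: [9.963]
First column: [1, 3.8, 4.22211, 15.4591, 9.963]. Sign changes = 0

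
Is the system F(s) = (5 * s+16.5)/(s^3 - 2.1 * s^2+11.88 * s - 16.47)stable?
Denominator: s^3 - 2.1*s^2 + 11.88*s - 16.47 = (s - 1.5)(s^2 - 0.6*s + 10.98). Poles: 0.3 + 3.3j, 0.3 - 3.3j, 1.5. All Re(p)<0: No (unstable)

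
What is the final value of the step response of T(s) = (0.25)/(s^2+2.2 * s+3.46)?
FVT: lim_{t→∞} y(t) = lim_{s→0} s*Y(s) where Y(s) = T(s)/s.
= lim_{s→0} T(s) = T(0) = num(0)/den(0) = 0.25/3.46 = 0.07225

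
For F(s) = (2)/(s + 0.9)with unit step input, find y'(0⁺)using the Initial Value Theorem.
IVT: y'(0⁺) = lim_{s→∞} s²·Y(s) = lim_{s→∞} s·F(s).
deg(num) = 0, deg(den) = 1, relative degree = 1, so s·F(s) → (leading num)/(leading den) = 2/1 = 2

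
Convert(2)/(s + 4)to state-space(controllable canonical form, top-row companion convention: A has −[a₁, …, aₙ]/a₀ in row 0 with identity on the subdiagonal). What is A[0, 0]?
Reachable canonical form for den = s + 4: top row of A = -[a₁,a₂,...,aₙ]/a₀, ones on the subdiagonal, zeros elsewhere.
A = [[-4]].
A[0,0] = -4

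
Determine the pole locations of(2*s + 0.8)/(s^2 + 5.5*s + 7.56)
Set denominator = 0: s^2 + 5.5*s + 7.56 = (s + 2.8)(s + 2.7) = 0 → Poles: -2.7, -2.8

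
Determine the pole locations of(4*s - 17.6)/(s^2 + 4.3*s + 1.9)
Set denominator = 0: s^2 + 4.3*s + 1.9 = (s + 3.8)(s + 0.5) = 0 → Poles: -0.5, -3.8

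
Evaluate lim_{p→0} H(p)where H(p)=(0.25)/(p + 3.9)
DC gain = H(0) = num(0)/den(0) = 0.25/3.9 = 0.0641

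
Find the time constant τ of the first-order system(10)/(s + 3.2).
First-order system: τ = -1/pole. Pole = -3.2. τ = -1/(-3.2) = 0.3125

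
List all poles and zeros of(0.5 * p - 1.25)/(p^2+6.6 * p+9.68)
Set denominator = 0: p^2 + 6.6*p + 9.68 = (p + 4.4)(p + 2.2) = 0 → Poles: -2.2, -4.4
Set numerator = 0: 0.5*p - 1.25 = 0 → Zeros: 2.5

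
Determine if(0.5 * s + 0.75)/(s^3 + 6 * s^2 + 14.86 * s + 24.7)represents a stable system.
Denominator: s^3 + 6*s^2 + 14.86*s + 24.7 = (s + 3.8)(s^2 + 2.2*s + 6.5). Poles: -1.1 + 2.3j, -1.1 - 2.3j, -3.8. All Re(p)<0: Yes (stable)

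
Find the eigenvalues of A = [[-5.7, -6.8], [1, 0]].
Eigenvalues solve det(λI - A) = 0.
Characteristic polynomial: λ^2 + 5.7*λ + 6.8 = 0.
Factor: (λ + 1.7)(λ + 4) = 0.
Roots: -1.7, -4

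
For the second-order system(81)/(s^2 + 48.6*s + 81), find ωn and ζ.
Standard form: ωn²/(s²+2ζωn·s+ωn²).
const=81=ωn² → ωn=9, s coeff=48.6=2ζωn → ζ=2.7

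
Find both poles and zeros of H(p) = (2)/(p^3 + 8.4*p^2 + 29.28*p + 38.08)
Set denominator = 0: p^3 + 8.4*p^2 + 29.28*p + 38.08 = (p + 2.8)(p^2 + 5.6*p + 13.6) = 0 → Poles: -2.8, -2.8 + 2.4j, -2.8 - 2.4j
Numerator is a nonzero constant (2) → Zeros: none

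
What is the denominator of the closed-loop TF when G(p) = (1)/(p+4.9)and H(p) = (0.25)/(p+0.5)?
Characteristic poly = G_den * H_den + G_num * H_num = (p^2 + 5.4*p + 2.45) + (0.25) = p^2 + 5.4*p + 2.7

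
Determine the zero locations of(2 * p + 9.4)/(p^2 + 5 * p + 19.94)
Set numerator = 0: 2*p + 9.4 = 0 → Zeros: -4.7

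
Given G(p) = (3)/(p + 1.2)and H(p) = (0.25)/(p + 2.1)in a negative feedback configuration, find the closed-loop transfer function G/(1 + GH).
Closed-loop T = G/(1+GH).
Numerator: G_num * H_den = 3*p + 6.3.
Denominator: G_den * H_den + G_num * H_num = (p^2 + 3.3*p + 2.52) + (0.75) = p^2 + 3.3*p + 3.27.
T(p) = (3*p + 6.3)/(p^2 + 3.3*p + 3.27)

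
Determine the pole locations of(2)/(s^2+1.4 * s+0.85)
Set denominator = 0: s^2 + 1.4*s + 0.85 = 0 → Poles: -0.7 + 0.6j, -0.7 - 0.6j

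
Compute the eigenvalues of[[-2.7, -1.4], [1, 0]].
Eigenvalues solve det(λI - A) = 0.
Characteristic polynomial: λ^2 + 2.7*λ + 1.4 = 0.
Factor: (λ + 0.7)(λ + 2) = 0.
Roots: -0.7, -2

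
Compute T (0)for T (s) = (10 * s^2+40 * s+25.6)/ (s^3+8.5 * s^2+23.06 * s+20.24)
DC gain = T(0) = num(0)/den(0) = 25.6/20.24 = 1.265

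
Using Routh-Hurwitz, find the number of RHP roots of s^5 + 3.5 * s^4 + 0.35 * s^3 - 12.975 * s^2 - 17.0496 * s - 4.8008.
Routh array:
s^5: [1, 0.35, -17.0496]; s^4: [3.5, -12.975, -4.8008]; s^3: [4.05714, -15.6779]; s^2: [0.549986, -4.8008]; s^1: [19.7367]; s^0: [-4.8008]
First column: [1, 3.5, 4.05714, 0.549986, 19.7367, -4.8008]. Sign changes = RHP roots = 1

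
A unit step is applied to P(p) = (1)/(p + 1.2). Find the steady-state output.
FVT: lim_{t→∞} y(t) = lim_{p→0} p*Y(p) where Y(p) = P(p)/p.
= lim_{p→0} P(p) = P(0) = num(0)/den(0) = 1/1.2 = 0.8333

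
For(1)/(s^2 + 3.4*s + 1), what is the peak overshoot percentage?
Standard form: ωn²/(s²+2ζωn·s+ωn²) → ωn = 1, ζ = 1.7.
ζ ≥ 1, so the response is non-oscillatory: peak overshoot = 0%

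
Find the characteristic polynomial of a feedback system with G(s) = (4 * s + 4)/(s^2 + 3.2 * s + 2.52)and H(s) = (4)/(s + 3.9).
Characteristic poly = G_den * H_den + G_num * H_num = (s^3 + 7.1*s^2 + 15*s + 9.828) + (16*s + 16) = s^3 + 7.1*s^2 + 31*s + 25.828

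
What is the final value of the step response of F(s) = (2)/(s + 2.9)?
FVT: lim_{t→∞} y(t) = lim_{s→0} s*Y(s) where Y(s) = F(s)/s.
= lim_{s→0} F(s) = F(0) = num(0)/den(0) = 2/2.9 = 0.6897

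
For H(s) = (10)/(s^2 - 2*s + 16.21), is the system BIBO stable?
Denominator: s^2 - 2*s + 16.21. Poles: 1 + 3.9j, 1 - 3.9j. All Re(p)<0: No (unstable)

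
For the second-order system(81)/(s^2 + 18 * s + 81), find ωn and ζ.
Standard form: ωn²/(s²+2ζωn·s+ωn²).
const=81=ωn² → ωn=9, s coeff=18=2ζωn → ζ=1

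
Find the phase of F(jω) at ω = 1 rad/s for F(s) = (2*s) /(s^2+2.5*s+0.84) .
Substitute s = j*1: F(j1) = 0.796737 - 0.0509911j.
∠F(j1) = atan2(Im, Re) = atan2(-0.0509911, 0.796737) = -3.66°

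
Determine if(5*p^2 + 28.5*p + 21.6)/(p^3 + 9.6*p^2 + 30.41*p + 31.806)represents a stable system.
Denominator: p^3 + 9.6*p^2 + 30.41*p + 31.806 = (p + 3.1)(p + 2.7)(p + 3.8). Poles: -2.7, -3.1, -3.8. All Re(p)<0: Yes (stable)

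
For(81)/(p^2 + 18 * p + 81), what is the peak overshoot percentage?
Standard form: ωn²/(p²+2ζωn·p+ωn²) → ωn = 9, ζ = 1.
ζ ≥ 1, so the response is non-oscillatory: peak overshoot = 0%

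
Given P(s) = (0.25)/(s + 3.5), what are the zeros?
Numerator is a nonzero constant (0.25) → Zeros: none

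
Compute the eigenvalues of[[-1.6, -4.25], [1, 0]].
Eigenvalues solve det(λI - A) = 0.
Characteristic polynomial: λ^2 + 1.6*λ + 4.25 = 0.
Roots: -0.8 + 1.9j, -0.8 - 1.9j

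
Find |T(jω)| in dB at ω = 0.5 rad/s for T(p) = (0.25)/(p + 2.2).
Substitute p = j*0.5: T(j0.5) = 0.108055 - 0.024558j.
|T(j0.5)| = sqrt(Re² + Im²) = 0.1108.
20*log₁₀(0.1108) = -19.11 dB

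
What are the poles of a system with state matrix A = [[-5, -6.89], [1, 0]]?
Eigenvalues solve det(λI - A) = 0.
Characteristic polynomial: λ^2 + 5*λ + 6.89 = 0.
Roots: -2.5 + 0.8j, -2.5 - 0.8j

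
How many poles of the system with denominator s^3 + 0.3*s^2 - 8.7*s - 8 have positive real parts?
s^3 + 0.3*s^2 - 8.7*s - 8 = (s - 3.2)(s + 2.5)(s + 1). Poles: -1, -2.5, 3.2. RHP poles (Re>0): 1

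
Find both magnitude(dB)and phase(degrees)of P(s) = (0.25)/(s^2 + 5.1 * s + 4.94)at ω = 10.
Substitute s = j*10: P(j10) = -0.00204212 - 0.00109561j.
|P| = 20*log₁₀(sqrt(Re²+Im²)) = -52.70 dB.
∠P = atan2(Im, Re) = -151.79°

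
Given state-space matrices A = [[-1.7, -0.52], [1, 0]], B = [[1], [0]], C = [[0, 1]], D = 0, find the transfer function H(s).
H(s) = C(sI - A)⁻¹B + D.
Characteristic polynomial det(sI - A) = s^2 + 1.7*s + 0.52.
Numerator from C·adj(sI-A)·B + D·det(sI-A) = 1.
H(s) = (1)/(s^2 + 1.7*s + 0.52)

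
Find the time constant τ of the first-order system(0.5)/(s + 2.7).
First-order system: τ = -1/pole. Pole = -2.7. τ = -1/(-2.7) = 0.3704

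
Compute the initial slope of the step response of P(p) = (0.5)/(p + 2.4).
IVT: y'(0⁺) = lim_{p→∞} p²·Y(p) = lim_{p→∞} p·P(p).
deg(num) = 0, deg(den) = 1, relative degree = 1, so p·P(p) → (leading num)/(leading den) = 0.5/1 = 0.5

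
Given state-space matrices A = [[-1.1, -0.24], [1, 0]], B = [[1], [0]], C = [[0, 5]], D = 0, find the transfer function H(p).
H(p) = C(pI - A)⁻¹B + D.
Characteristic polynomial det(pI - A) = p^2 + 1.1*p + 0.24.
Numerator from C·adj(pI-A)·B + D·det(pI-A) = 5.
H(p) = (5)/(p^2 + 1.1*p + 0.24)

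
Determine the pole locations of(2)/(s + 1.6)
Set denominator = 0: s + 1.6 = 0 → Poles: -1.6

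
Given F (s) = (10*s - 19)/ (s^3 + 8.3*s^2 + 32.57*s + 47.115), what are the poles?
Set denominator = 0: s^3 + 8.3*s^2 + 32.57*s + 47.115 = (s + 2.7)(s^2 + 5.6*s + 17.45) = 0 → Poles: -2.7, -2.8 + 3.1j, -2.8 - 3.1j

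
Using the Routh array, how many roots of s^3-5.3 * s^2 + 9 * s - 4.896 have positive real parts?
Routh array:
s^3: [1, 9]; s^2: [-5.3, -4.896]; s^1: [8.07623]; s^0: [-4.896]
First column: [1, -5.3, 8.07623, -4.896]. Sign changes = RHP roots = 3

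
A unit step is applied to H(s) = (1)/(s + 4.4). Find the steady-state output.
FVT: lim_{t→∞} y(t) = lim_{s→0} s*Y(s) where Y(s) = H(s)/s.
= lim_{s→0} H(s) = H(0) = num(0)/den(0) = 1/4.4 = 0.2273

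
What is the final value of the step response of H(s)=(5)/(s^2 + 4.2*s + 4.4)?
FVT: lim_{t→∞} y(t) = lim_{s→0} s*Y(s) where Y(s) = H(s)/s.
= lim_{s→0} H(s) = H(0) = num(0)/den(0) = 5/4.4 = 1.136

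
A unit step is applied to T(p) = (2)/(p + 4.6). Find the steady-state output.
FVT: lim_{t→∞} y(t) = lim_{p→0} p*Y(p) where Y(p) = T(p)/p.
= lim_{p→0} T(p) = T(0) = num(0)/den(0) = 2/4.6 = 0.4348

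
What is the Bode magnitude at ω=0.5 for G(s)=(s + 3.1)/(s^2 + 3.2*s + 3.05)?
Substitute s = j*0.5: G(j0.5) = 0.911538 - 0.342308j.
|G(j0.5)| = sqrt(Re² + Im²) = 0.9737.
20*log₁₀(0.9737) = -0.23 dB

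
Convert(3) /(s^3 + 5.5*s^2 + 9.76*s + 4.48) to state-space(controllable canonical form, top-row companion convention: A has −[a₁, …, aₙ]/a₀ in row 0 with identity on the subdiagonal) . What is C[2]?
Reachable canonical form: C = numerator coefficients (right-aligned, zero-padded to length n).
num = 3, C = [[0, 0, 3]].
C[2] = 3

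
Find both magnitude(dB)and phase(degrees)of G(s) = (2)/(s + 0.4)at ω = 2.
Substitute s = j*2: G(j2) = 0.192308 - 0.961538j.
|G| = 20*log₁₀(sqrt(Re²+Im²)) = -0.17 dB.
∠G = atan2(Im, Re) = -78.69°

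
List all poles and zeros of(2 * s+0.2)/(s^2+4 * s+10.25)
Set denominator = 0: s^2 + 4*s + 10.25 = 0 → Poles: -2 + 2.5j, -2 - 2.5j
Set numerator = 0: 2*s + 0.2 = 0 → Zeros: -0.1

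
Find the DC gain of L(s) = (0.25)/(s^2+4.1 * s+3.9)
DC gain = L(0) = num(0)/den(0) = 0.25/3.9 = 0.0641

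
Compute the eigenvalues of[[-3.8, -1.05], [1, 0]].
Eigenvalues solve det(λI - A) = 0.
Characteristic polynomial: λ^2 + 3.8*λ + 1.05 = 0.
Factor: (λ + 0.3)(λ + 3.5) = 0.
Roots: -0.3, -3.5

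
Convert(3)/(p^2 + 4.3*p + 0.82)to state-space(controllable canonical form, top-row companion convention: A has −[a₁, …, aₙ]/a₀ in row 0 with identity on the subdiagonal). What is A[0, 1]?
Reachable canonical form for den = p^2 + 4.3*p + 0.82: top row of A = -[a₁,a₂,...,aₙ]/a₀, ones on the subdiagonal, zeros elsewhere.
A = [[-4.3, -0.82], [1, 0]].
A[0,1] = -0.82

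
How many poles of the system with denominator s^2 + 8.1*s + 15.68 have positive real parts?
s^2 + 8.1*s + 15.68 = (s + 3.2)(s + 4.9). Poles: -3.2, -4.9. RHP poles (Re>0): 0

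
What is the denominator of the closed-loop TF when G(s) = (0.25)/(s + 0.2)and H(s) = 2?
Characteristic poly = G_den * H_den + G_num * H_num = (s + 0.2) + (0.5) = s + 0.7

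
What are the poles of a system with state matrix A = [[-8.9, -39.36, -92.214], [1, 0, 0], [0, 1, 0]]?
Eigenvalues solve det(λI - A) = 0.
Characteristic polynomial: λ^3 + 8.9*λ^2 + 39.36*λ + 92.214 = 0.
Factor: (λ + 4.7)(λ^2 + 4.2*λ + 19.62) = 0.
Roots: -2.1 + 3.9j, -2.1 - 3.9j, -4.7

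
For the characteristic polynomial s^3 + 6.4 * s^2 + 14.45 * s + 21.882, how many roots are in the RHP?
s^3 + 6.4*s^2 + 14.45*s + 21.882 = (s + 4.2)(s^2 + 2.2*s + 5.21). Poles: -1.1 + 2j, -1.1 - 2j, -4.2. RHP poles (Re>0): 0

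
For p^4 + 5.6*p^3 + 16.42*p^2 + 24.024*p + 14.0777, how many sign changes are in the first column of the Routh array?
Routh array:
p^4: [1, 16.42, 14.0777]; p^3: [5.6, 24.024]; p^2: [12.13, 14.0777]; p^1: [17.5248]; p^0: [14.0777]
First column: [1, 5.6, 12.13, 17.5248, 14.0777]. Sign changes = 0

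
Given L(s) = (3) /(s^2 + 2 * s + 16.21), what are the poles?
Set denominator = 0: s^2 + 2*s + 16.21 = 0 → Poles: -1 + 3.9j, -1 - 3.9j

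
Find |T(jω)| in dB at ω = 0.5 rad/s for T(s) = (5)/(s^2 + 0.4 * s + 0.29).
Substitute s = j*0.5: T(j0.5) = 4.80769 - 24.0385j.
|T(j0.5)| = sqrt(Re² + Im²) = 24.51.
20*log₁₀(24.51) = 27.79 dB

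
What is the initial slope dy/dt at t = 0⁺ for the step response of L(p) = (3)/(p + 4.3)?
IVT: y'(0⁺) = lim_{p→∞} p²·Y(p) = lim_{p→∞} p·L(p).
deg(num) = 0, deg(den) = 1, relative degree = 1, so p·L(p) → (leading num)/(leading den) = 3/1 = 3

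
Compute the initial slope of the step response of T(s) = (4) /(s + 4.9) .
IVT: y'(0⁺) = lim_{s→∞} s²·Y(s) = lim_{s→∞} s·T(s).
deg(num) = 0, deg(den) = 1, relative degree = 1, so s·T(s) → (leading num)/(leading den) = 4/1 = 4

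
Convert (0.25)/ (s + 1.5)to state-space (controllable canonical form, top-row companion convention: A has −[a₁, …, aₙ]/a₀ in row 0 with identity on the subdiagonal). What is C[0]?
Reachable canonical form: C = numerator coefficients (right-aligned, zero-padded to length n).
num = 0.25, C = [[0.25]].
C[0] = 0.25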